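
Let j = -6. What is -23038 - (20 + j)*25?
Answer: -23388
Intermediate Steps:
-23038 - (20 + j)*25 = -23038 - (20 - 6)*25 = -23038 - 14*25 = -23038 - 1*350 = -23038 - 350 = -23388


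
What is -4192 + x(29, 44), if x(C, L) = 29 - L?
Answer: -4207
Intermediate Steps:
-4192 + x(29, 44) = -4192 + (29 - 1*44) = -4192 + (29 - 44) = -4192 - 15 = -4207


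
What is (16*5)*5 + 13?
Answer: 413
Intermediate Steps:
(16*5)*5 + 13 = 80*5 + 13 = 400 + 13 = 413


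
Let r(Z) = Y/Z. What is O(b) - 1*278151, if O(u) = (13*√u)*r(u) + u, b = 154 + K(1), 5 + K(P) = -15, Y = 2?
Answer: -278017 + 13*√134/67 ≈ -2.7802e+5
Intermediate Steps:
K(P) = -20 (K(P) = -5 - 15 = -20)
r(Z) = 2/Z
b = 134 (b = 154 - 20 = 134)
O(u) = u + 26/√u (O(u) = (13*√u)*(2/u) + u = 26/√u + u = u + 26/√u)
O(b) - 1*278151 = (134 + 26/√134) - 1*278151 = (134 + 26*(√134/134)) - 278151 = (134 + 13*√134/67) - 278151 = -278017 + 13*√134/67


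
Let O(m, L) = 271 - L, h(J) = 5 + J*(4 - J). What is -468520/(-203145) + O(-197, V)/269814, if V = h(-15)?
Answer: 8435012545/3654091002 ≈ 2.3084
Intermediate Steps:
V = -280 (V = 5 - 1*(-15)**2 + 4*(-15) = 5 - 1*225 - 60 = 5 - 225 - 60 = -280)
-468520/(-203145) + O(-197, V)/269814 = -468520/(-203145) + (271 - 1*(-280))/269814 = -468520*(-1/203145) + (271 + 280)*(1/269814) = 93704/40629 + 551*(1/269814) = 93704/40629 + 551/269814 = 8435012545/3654091002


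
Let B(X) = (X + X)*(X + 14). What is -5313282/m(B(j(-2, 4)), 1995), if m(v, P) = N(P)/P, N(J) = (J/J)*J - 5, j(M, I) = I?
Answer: -1059999759/199 ≈ -5.3266e+6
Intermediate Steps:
N(J) = -5 + J (N(J) = 1*J - 5 = J - 5 = -5 + J)
B(X) = 2*X*(14 + X) (B(X) = (2*X)*(14 + X) = 2*X*(14 + X))
m(v, P) = (-5 + P)/P
-5313282/m(B(j(-2, 4)), 1995) = -5313282*1995/(-5 + 1995) = -5313282/((1/1995)*1990) = -5313282/398/399 = -5313282*399/398 = -1059999759/199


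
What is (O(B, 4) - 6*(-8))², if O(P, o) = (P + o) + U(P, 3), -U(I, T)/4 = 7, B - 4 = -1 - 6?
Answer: 441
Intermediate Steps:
B = -3 (B = 4 + (-1 - 6) = 4 - 7 = -3)
U(I, T) = -28 (U(I, T) = -4*7 = -28)
O(P, o) = -28 + P + o (O(P, o) = (P + o) - 28 = -28 + P + o)
(O(B, 4) - 6*(-8))² = ((-28 - 3 + 4) - 6*(-8))² = (-27 + 48)² = 21² = 441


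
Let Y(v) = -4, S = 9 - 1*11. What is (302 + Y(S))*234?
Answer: 69732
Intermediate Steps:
S = -2 (S = 9 - 11 = -2)
(302 + Y(S))*234 = (302 - 4)*234 = 298*234 = 69732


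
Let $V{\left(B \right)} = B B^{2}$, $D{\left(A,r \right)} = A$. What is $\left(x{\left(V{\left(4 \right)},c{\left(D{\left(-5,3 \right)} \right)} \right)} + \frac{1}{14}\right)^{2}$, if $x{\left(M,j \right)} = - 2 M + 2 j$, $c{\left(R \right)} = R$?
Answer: $\frac{3728761}{196} \approx 19024.0$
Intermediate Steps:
$V{\left(B \right)} = B^{3}$
$\left(x{\left(V{\left(4 \right)},c{\left(D{\left(-5,3 \right)} \right)} \right)} + \frac{1}{14}\right)^{2} = \left(\left(- 2 \cdot 4^{3} + 2 \left(-5\right)\right) + \frac{1}{14}\right)^{2} = \left(\left(\left(-2\right) 64 - 10\right) + \frac{1}{14}\right)^{2} = \left(\left(-128 - 10\right) + \frac{1}{14}\right)^{2} = \left(-138 + \frac{1}{14}\right)^{2} = \left(- \frac{1931}{14}\right)^{2} = \frac{3728761}{196}$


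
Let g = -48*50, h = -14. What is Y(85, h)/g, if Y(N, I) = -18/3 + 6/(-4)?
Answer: 1/320 ≈ 0.0031250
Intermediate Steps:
Y(N, I) = -15/2 (Y(N, I) = -18*⅓ + 6*(-¼) = -6 - 3/2 = -15/2)
g = -2400
Y(85, h)/g = -15/2/(-2400) = -15/2*(-1/2400) = 1/320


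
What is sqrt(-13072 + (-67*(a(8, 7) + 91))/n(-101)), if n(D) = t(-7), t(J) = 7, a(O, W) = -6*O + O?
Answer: I*sqrt(664447)/7 ≈ 116.45*I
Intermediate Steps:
a(O, W) = -5*O
n(D) = 7
sqrt(-13072 + (-67*(a(8, 7) + 91))/n(-101)) = sqrt(-13072 - 67*(-5*8 + 91)/7) = sqrt(-13072 - 67*(-40 + 91)*(1/7)) = sqrt(-13072 - 67*51*(1/7)) = sqrt(-13072 - 3417*1/7) = sqrt(-13072 - 3417/7) = sqrt(-94921/7) = I*sqrt(664447)/7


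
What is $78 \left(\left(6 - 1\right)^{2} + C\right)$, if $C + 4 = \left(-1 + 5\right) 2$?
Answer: $2262$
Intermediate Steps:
$C = 4$ ($C = -4 + \left(-1 + 5\right) 2 = -4 + 4 \cdot 2 = -4 + 8 = 4$)
$78 \left(\left(6 - 1\right)^{2} + C\right) = 78 \left(\left(6 - 1\right)^{2} + 4\right) = 78 \left(5^{2} + 4\right) = 78 \left(25 + 4\right) = 78 \cdot 29 = 2262$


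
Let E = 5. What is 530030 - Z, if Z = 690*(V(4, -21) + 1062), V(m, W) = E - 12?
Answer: -197920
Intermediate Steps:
V(m, W) = -7 (V(m, W) = 5 - 12 = -7)
Z = 727950 (Z = 690*(-7 + 1062) = 690*1055 = 727950)
530030 - Z = 530030 - 1*727950 = 530030 - 727950 = -197920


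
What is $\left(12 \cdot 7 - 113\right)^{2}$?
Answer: $841$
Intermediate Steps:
$\left(12 \cdot 7 - 113\right)^{2} = \left(84 - 113\right)^{2} = \left(-29\right)^{2} = 841$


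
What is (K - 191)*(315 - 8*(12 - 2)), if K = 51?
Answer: -32900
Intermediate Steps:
(K - 191)*(315 - 8*(12 - 2)) = (51 - 191)*(315 - 8*(12 - 2)) = -140*(315 - 8*10) = -140*(315 - 80) = -140*235 = -32900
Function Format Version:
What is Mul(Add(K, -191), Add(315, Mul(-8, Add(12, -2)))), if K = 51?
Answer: -32900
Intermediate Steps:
Mul(Add(K, -191), Add(315, Mul(-8, Add(12, -2)))) = Mul(Add(51, -191), Add(315, Mul(-8, Add(12, -2)))) = Mul(-140, Add(315, Mul(-8, 10))) = Mul(-140, Add(315, -80)) = Mul(-140, 235) = -32900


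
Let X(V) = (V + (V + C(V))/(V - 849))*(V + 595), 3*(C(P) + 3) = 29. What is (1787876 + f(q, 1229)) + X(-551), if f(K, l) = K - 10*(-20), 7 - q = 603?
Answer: 1851415763/1050 ≈ 1.7633e+6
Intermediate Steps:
q = -596 (q = 7 - 1*603 = 7 - 603 = -596)
C(P) = 20/3 (C(P) = -3 + (⅓)*29 = -3 + 29/3 = 20/3)
f(K, l) = 200 + K (f(K, l) = K + 200 = 200 + K)
X(V) = (595 + V)*(V + (20/3 + V)/(-849 + V)) (X(V) = (V + (V + 20/3)/(V - 849))*(V + 595) = (V + (20/3 + V)/(-849 + V))*(595 + V) = (595 + V)*(V + (20/3 + V)/(-849 + V)))
(1787876 + f(q, 1229)) + X(-551) = (1787876 + (200 - 596)) + (11900 - 1513660*(-551) - 759*(-551)² + 3*(-551)³)/(3*(-849 - 551)) = (1787876 - 396) + (⅓)*(11900 + 834026660 - 759*303601 + 3*(-167284151))/(-1400) = 1787480 + (⅓)*(-1/1400)*(11900 + 834026660 - 230433159 - 501852453) = 1787480 + (⅓)*(-1/1400)*101752948 = 1787480 - 25438237/1050 = 1851415763/1050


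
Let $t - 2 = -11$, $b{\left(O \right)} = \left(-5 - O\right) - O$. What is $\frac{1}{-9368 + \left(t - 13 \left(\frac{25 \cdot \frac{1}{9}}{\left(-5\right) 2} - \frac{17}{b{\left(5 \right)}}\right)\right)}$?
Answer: $- \frac{90}{844931} \approx -0.00010652$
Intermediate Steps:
$b{\left(O \right)} = -5 - 2 O$
$t = -9$ ($t = 2 - 11 = -9$)
$\frac{1}{-9368 + \left(t - 13 \left(\frac{25 \cdot \frac{1}{9}}{\left(-5\right) 2} - \frac{17}{b{\left(5 \right)}}\right)\right)} = \frac{1}{-9368 - \left(9 + 13 \left(\frac{25 \cdot \frac{1}{9}}{\left(-5\right) 2} - \frac{17}{-5 - 10}\right)\right)} = \frac{1}{-9368 - \left(9 + 13 \left(\frac{25 \cdot \frac{1}{9}}{-10} - \frac{17}{-5 - 10}\right)\right)} = \frac{1}{-9368 - \left(9 + 13 \left(\frac{25}{9} \left(- \frac{1}{10}\right) - \frac{17}{-15}\right)\right)} = \frac{1}{-9368 - \left(9 + 13 \left(- \frac{5}{18} - - \frac{17}{15}\right)\right)} = \frac{1}{-9368 - \left(9 + 13 \left(- \frac{5}{18} + \frac{17}{15}\right)\right)} = \frac{1}{-9368 - \frac{1811}{90}} = \frac{1}{- \frac{844931}{90}} = - \frac{90}{844931}$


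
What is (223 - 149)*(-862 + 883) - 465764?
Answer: -464210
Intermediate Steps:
(223 - 149)*(-862 + 883) - 465764 = 74*21 - 465764 = 1554 - 465764 = -464210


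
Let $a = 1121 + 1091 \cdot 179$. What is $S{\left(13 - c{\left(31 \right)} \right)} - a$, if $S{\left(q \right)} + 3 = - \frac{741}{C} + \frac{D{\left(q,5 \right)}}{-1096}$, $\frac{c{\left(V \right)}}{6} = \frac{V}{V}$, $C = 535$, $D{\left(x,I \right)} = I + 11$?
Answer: $- \frac{14396193422}{73295} \approx -1.9641 \cdot 10^{5}$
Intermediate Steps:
$a = 196410$ ($a = 1121 + 195289 = 196410$)
$D{\left(x,I \right)} = 11 + I$
$c{\left(V \right)} = 6$ ($c{\left(V \right)} = 6 \frac{V}{V} = 6 \cdot 1 = 6$)
$S{\left(q \right)} = - \frac{322472}{73295}$ ($S{\left(q \right)} = -3 - \left(\frac{741}{535} - \frac{11 + 5}{-1096}\right) = -3 + \left(\left(-741\right) \frac{1}{535} + 16 \left(- \frac{1}{1096}\right)\right) = -3 - \frac{102587}{73295} = - \frac{322472}{73295}$)
$S{\left(13 - c{\left(31 \right)} \right)} - a = - \frac{322472}{73295} - 196410 = - \frac{14396193422}{73295}$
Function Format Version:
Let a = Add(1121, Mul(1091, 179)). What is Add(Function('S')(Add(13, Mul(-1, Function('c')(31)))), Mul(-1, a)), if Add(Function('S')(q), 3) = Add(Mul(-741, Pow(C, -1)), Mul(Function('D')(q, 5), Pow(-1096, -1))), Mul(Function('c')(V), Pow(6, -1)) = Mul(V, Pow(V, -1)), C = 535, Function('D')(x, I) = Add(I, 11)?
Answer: Rational(-14396193422, 73295) ≈ -1.9641e+5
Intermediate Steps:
a = 196410 (a = Add(1121, 195289) = 196410)
Function('D')(x, I) = Add(11, I)
Function('c')(V) = 6 (Function('c')(V) = Mul(6, Mul(V, Pow(V, -1))) = Mul(6, 1) = 6)
Function('S')(q) = Rational(-322472, 73295) (Function('S')(q) = Add(-3, Add(Mul(-741, Pow(535, -1)), Mul(Add(11, 5), Pow(-1096, -1)))) = Add(-3, Add(Mul(-741, Rational(1, 535)), Mul(16, Rational(-1, 1096)))) = Add(-3, Add(Rational(-741, 535), Rational(-2, 137))) = Add(-3, Rational(-102587, 73295)) = Rational(-322472, 73295))
Add(Function('S')(Add(13, Mul(-1, Function('c')(31)))), Mul(-1, a)) = Add(Rational(-322472, 73295), Mul(-1, 196410)) = Add(Rational(-322472, 73295), -196410) = Rational(-14396193422, 73295)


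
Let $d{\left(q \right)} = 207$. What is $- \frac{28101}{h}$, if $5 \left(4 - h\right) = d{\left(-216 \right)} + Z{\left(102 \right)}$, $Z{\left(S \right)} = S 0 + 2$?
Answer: $\frac{46835}{63} \approx 743.41$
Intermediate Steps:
$Z{\left(S \right)} = 2$ ($Z{\left(S \right)} = 0 + 2 = 2$)
$h = - \frac{189}{5}$ ($h = 4 - \frac{207 + 2}{5} = 4 - \frac{209}{5} = - \frac{189}{5} \approx -37.8$)
$- \frac{28101}{h} = - \frac{28101}{- \frac{189}{5}} = \left(-28101\right) \left(- \frac{5}{189}\right) = \frac{46835}{63}$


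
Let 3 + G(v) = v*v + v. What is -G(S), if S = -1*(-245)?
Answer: -60267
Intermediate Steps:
S = 245
G(v) = -3 + v + v**2 (G(v) = -3 + (v*v + v) = -3 + (v**2 + v) = -3 + (v + v**2) = -3 + v + v**2)
-G(S) = -(-3 + 245 + 245**2) = -(-3 + 245 + 60025) = -1*60267 = -60267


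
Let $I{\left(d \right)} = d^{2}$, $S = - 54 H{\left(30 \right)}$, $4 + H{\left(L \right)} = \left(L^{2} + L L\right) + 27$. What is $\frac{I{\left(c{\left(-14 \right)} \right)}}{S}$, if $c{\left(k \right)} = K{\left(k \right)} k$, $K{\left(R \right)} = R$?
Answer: $- \frac{19208}{49221} \approx -0.39024$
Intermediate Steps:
$H{\left(L \right)} = 23 + 2 L^{2}$ ($H{\left(L \right)} = -4 + \left(\left(L^{2} + L L\right) + 27\right) = -4 + \left(\left(L^{2} + L^{2}\right) + 27\right) = -4 + \left(2 L^{2} + 27\right) = -4 + \left(27 + 2 L^{2}\right) = 23 + 2 L^{2}$)
$S = -98442$ ($S = - 54 \left(23 + 2 \cdot 30^{2}\right) = - 54 \left(23 + 2 \cdot 900\right) = - 54 \left(23 + 1800\right) = \left(-54\right) 1823 = -98442$)
$c{\left(k \right)} = k^{2}$ ($c{\left(k \right)} = k k = k^{2}$)
$\frac{I{\left(c{\left(-14 \right)} \right)}}{S} = \frac{\left(\left(-14\right)^{2}\right)^{2}}{-98442} = 196^{2} \left(- \frac{1}{98442}\right) = 38416 \left(- \frac{1}{98442}\right) = - \frac{19208}{49221}$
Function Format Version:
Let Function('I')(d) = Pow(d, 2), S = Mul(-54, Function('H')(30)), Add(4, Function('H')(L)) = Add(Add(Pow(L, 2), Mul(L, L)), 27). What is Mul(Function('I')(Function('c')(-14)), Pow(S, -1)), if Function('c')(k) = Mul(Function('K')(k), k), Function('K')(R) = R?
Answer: Rational(-19208, 49221) ≈ -0.39024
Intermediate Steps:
Function('H')(L) = Add(23, Mul(2, Pow(L, 2))) (Function('H')(L) = Add(-4, Add(Add(Pow(L, 2), Mul(L, L)), 27)) = Add(-4, Add(Add(Pow(L, 2), Pow(L, 2)), 27)) = Add(-4, Add(Mul(2, Pow(L, 2)), 27)) = Add(-4, Add(27, Mul(2, Pow(L, 2)))) = Add(23, Mul(2, Pow(L, 2))))
S = -98442 (S = Mul(-54, Add(23, Mul(2, Pow(30, 2)))) = Mul(-54, Add(23, Mul(2, 900))) = Mul(-54, Add(23, 1800)) = Mul(-54, 1823) = -98442)
Function('c')(k) = Pow(k, 2) (Function('c')(k) = Mul(k, k) = Pow(k, 2))
Mul(Function('I')(Function('c')(-14)), Pow(S, -1)) = Mul(Pow(Pow(-14, 2), 2), Pow(-98442, -1)) = Mul(Pow(196, 2), Rational(-1, 98442)) = Mul(38416, Rational(-1, 98442)) = Rational(-19208, 49221)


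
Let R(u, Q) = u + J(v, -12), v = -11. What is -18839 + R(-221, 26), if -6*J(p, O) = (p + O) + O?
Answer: -114325/6 ≈ -19054.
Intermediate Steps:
J(p, O) = -O/3 - p/6 (J(p, O) = -((p + O) + O)/6 = -((O + p) + O)/6 = -(p + 2*O)/6 = -O/3 - p/6)
R(u, Q) = 35/6 + u (R(u, Q) = u + (-⅓*(-12) - ⅙*(-11)) = u + (4 + 11/6) = u + 35/6 = 35/6 + u)
-18839 + R(-221, 26) = -18839 + (35/6 - 221) = -18839 - 1291/6 = -114325/6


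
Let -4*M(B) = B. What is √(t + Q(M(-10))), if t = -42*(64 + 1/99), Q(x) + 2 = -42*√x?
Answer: √(-2929872 - 22869*√10)/33 ≈ 52.506*I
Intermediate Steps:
M(B) = -B/4
Q(x) = -2 - 42*√x
t = -88718/33 (t = -42*(64 + 1/99) = -42*6337/99 = -88718/33 ≈ -2688.4)
√(t + Q(M(-10))) = √(-88718/33 + (-2 - 42*√10/2)) = √(-88718/33 + (-2 - 21*√10)) = √(-88784/33 - 21*√10)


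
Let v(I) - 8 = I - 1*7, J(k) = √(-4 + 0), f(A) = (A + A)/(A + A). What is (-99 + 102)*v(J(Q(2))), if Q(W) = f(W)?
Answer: 3 + 6*I ≈ 3.0 + 6.0*I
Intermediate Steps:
f(A) = 1 (f(A) = (2*A)/((2*A)) = (2*A)*(1/(2*A)) = 1)
Q(W) = 1
J(k) = 2*I (J(k) = √(-4) = 2*I)
v(I) = 1 + I (v(I) = 8 + (I - 1*7) = 8 + (I - 7) = 8 + (-7 + I) = 1 + I)
(-99 + 102)*v(J(Q(2))) = (-99 + 102)*(1 + 2*I) = 3*(1 + 2*I) = 3 + 6*I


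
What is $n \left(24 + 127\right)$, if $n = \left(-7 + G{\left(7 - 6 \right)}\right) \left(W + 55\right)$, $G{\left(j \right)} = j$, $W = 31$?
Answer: $-77916$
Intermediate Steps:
$n = -516$ ($n = \left(-7 + \left(7 - 6\right)\right) \left(31 + 55\right) = \left(-7 + \left(7 - 6\right)\right) 86 = \left(-7 + 1\right) 86 = \left(-6\right) 86 = -516$)
$n \left(24 + 127\right) = - 516 \left(24 + 127\right) = \left(-516\right) 151 = -77916$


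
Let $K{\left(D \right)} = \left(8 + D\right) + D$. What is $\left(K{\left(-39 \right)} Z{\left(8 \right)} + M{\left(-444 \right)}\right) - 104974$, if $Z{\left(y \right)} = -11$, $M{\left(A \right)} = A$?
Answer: $-104648$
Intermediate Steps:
$K{\left(D \right)} = 8 + 2 D$
$\left(K{\left(-39 \right)} Z{\left(8 \right)} + M{\left(-444 \right)}\right) - 104974 = \left(\left(8 + 2 \left(-39\right)\right) \left(-11\right) - 444\right) - 104974 = \left(\left(8 - 78\right) \left(-11\right) - 444\right) - 104974 = \left(\left(-70\right) \left(-11\right) - 444\right) - 104974 = \left(770 - 444\right) - 104974 = 326 - 104974 = -104648$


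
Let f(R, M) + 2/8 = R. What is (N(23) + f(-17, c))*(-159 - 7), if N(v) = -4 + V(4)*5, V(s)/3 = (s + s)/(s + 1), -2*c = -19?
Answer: -913/2 ≈ -456.50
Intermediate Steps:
c = 19/2 (c = -½*(-19) = 19/2 ≈ 9.5000)
f(R, M) = -¼ + R
V(s) = 6*s/(1 + s) (V(s) = 3*((s + s)/(s + 1)) = 3*((2*s)/(1 + s)) = 3*(2*s/(1 + s)) = 6*s/(1 + s))
N(v) = 20 (N(v) = -4 + (6*4/(1 + 4))*5 = -4 + (6*4/5)*5 = -4 + (6*4*(⅕))*5 = -4 + (24/5)*5 = -4 + 24 = 20)
(N(23) + f(-17, c))*(-159 - 7) = (20 + (-¼ - 17))*(-159 - 7) = (20 - 69/4)*(-166) = (11/4)*(-166) = -913/2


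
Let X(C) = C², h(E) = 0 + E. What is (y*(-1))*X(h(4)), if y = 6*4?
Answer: -384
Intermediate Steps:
h(E) = E
y = 24
(y*(-1))*X(h(4)) = (24*(-1))*4² = -24*16 = -384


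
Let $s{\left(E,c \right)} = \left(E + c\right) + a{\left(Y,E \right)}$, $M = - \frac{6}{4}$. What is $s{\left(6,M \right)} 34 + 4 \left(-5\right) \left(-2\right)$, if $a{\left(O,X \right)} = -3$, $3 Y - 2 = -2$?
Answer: $91$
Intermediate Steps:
$Y = 0$ ($Y = \frac{2}{3} + \frac{1}{3} \left(-2\right) = \frac{2}{3} - \frac{2}{3} = 0$)
$M = - \frac{3}{2}$ ($M = \left(-6\right) \frac{1}{4} = - \frac{3}{2} \approx -1.5$)
$s{\left(E,c \right)} = -3 + E + c$ ($s{\left(E,c \right)} = \left(E + c\right) - 3 = -3 + E + c$)
$s{\left(6,M \right)} 34 + 4 \left(-5\right) \left(-2\right) = \left(-3 + 6 - \frac{3}{2}\right) 34 + 4 \left(-5\right) \left(-2\right) = \frac{3}{2} \cdot 34 - -40 = 51 + 40 = 91$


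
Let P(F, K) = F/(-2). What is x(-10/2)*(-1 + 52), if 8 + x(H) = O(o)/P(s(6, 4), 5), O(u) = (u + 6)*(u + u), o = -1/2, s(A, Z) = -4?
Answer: -2193/4 ≈ -548.25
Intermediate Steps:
P(F, K) = -F/2 (P(F, K) = F*(-½) = -F/2)
o = -½ (o = -1*½ = -½ ≈ -0.50000)
O(u) = 2*u*(6 + u) (O(u) = (6 + u)*(2*u) = 2*u*(6 + u))
x(H) = -43/4 (x(H) = -8 + (2*(-½)*(6 - ½))/((-½*(-4))) = -8 + (2*(-½)*(11/2))/2 = -8 - 11/2*½ = -8 - 11/4 = -43/4)
x(-10/2)*(-1 + 52) = -43*(-1 + 52)/4 = -43/4*51 = -2193/4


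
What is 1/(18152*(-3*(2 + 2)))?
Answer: -1/217824 ≈ -4.5909e-6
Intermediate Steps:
1/(18152*(-3*(2 + 2))) = 1/(18152*(-3*4)) = 1/(18152*(-12)) = 1/(-217824) = -1/217824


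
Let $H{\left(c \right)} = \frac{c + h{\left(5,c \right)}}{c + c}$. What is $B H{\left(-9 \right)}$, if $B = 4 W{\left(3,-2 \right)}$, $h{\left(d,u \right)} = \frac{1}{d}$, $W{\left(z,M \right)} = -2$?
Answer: $- \frac{176}{45} \approx -3.9111$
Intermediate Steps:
$H{\left(c \right)} = \frac{\frac{1}{5} + c}{2 c}$ ($H{\left(c \right)} = \frac{c + \frac{1}{5}}{c + c} = \frac{c + \frac{1}{5}}{2 c} = \left(\frac{1}{5} + c\right) \frac{1}{2 c} = \frac{\frac{1}{5} + c}{2 c}$)
$B = -8$ ($B = 4 \left(-2\right) = -8$)
$B H{\left(-9 \right)} = - 8 \frac{1 + 5 \left(-9\right)}{10 \left(-9\right)} = - 8 \cdot \frac{1}{10} \left(- \frac{1}{9}\right) \left(1 - 45\right) = - 8 \cdot \frac{1}{10} \left(- \frac{1}{9}\right) \left(-44\right) = \left(-8\right) \frac{22}{45} = - \frac{176}{45}$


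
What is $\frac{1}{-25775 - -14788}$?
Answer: $- \frac{1}{10987} \approx -9.1017 \cdot 10^{-5}$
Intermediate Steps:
$\frac{1}{-25775 - -14788} = \frac{1}{-25775 + 14788} = \frac{1}{-10987} = - \frac{1}{10987}$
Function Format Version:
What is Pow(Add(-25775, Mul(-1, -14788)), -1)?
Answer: Rational(-1, 10987) ≈ -9.1017e-5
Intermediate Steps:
Pow(Add(-25775, Mul(-1, -14788)), -1) = Pow(Add(-25775, 14788), -1) = Pow(-10987, -1) = Rational(-1, 10987)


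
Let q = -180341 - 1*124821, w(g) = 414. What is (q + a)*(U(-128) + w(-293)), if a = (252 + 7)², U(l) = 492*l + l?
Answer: 14925297890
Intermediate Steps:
U(l) = 493*l
q = -305162 (q = -180341 - 124821 = -305162)
a = 67081 (a = 259² = 67081)
(q + a)*(U(-128) + w(-293)) = (-305162 + 67081)*(493*(-128) + 414) = -238081*(-63104 + 414) = -238081*(-62690) = 14925297890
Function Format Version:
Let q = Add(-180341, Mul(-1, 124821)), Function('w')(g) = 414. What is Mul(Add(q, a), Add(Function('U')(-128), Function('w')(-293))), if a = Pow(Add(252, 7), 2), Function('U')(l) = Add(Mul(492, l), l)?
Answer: 14925297890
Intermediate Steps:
Function('U')(l) = Mul(493, l)
q = -305162 (q = Add(-180341, -124821) = -305162)
a = 67081 (a = Pow(259, 2) = 67081)
Mul(Add(q, a), Add(Function('U')(-128), Function('w')(-293))) = Mul(Add(-305162, 67081), Add(Mul(493, -128), 414)) = Mul(-238081, Add(-63104, 414)) = Mul(-238081, -62690) = 14925297890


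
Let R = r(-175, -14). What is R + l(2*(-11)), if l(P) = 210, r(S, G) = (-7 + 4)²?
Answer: 219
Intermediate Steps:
r(S, G) = 9 (r(S, G) = (-3)² = 9)
R = 9
R + l(2*(-11)) = 9 + 210 = 219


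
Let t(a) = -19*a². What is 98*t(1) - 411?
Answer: -2273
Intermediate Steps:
98*t(1) - 411 = 98*(-19*1²) - 411 = 98*(-19*1) - 411 = 98*(-19) - 411 = -1862 - 411 = -2273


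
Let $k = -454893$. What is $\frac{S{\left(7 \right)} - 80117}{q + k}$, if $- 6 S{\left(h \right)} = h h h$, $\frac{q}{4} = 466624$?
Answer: $- \frac{481045}{8469618} \approx -0.056797$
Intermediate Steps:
$q = 1866496$ ($q = 4 \cdot 466624 = 1866496$)
$S{\left(h \right)} = - \frac{h^{3}}{6}$ ($S{\left(h \right)} = - \frac{h h h}{6} = - \frac{h^{2} h}{6} = - \frac{h^{3}}{6}$)
$\frac{S{\left(7 \right)} - 80117}{q + k} = \frac{- \frac{7^{3}}{6} - 80117}{1866496 - 454893} = \frac{\left(- \frac{1}{6}\right) 343 - 80117}{1411603} = \left(- \frac{343}{6} - 80117\right) \frac{1}{1411603} = \left(- \frac{481045}{6}\right) \frac{1}{1411603} = - \frac{481045}{8469618}$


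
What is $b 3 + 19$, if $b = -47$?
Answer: $-122$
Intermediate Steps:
$b 3 + 19 = \left(-47\right) 3 + 19 = -141 + 19 = -122$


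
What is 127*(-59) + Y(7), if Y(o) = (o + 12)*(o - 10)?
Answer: -7550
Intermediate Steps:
Y(o) = (-10 + o)*(12 + o) (Y(o) = (12 + o)*(-10 + o) = (-10 + o)*(12 + o))
127*(-59) + Y(7) = 127*(-59) + (-120 + 7**2 + 2*7) = -7493 + (-120 + 49 + 14) = -7493 - 57 = -7550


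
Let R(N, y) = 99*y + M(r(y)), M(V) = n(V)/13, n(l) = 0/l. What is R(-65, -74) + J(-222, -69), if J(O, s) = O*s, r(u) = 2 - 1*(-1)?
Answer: 7992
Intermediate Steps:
r(u) = 3 (r(u) = 2 + 1 = 3)
n(l) = 0
M(V) = 0 (M(V) = 0/13 = 0*(1/13) = 0)
R(N, y) = 99*y (R(N, y) = 99*y + 0 = 99*y)
R(-65, -74) + J(-222, -69) = 99*(-74) - 222*(-69) = -7326 + 15318 = 7992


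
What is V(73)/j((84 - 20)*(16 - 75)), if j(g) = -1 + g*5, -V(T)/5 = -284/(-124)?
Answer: 355/585311 ≈ 0.00060652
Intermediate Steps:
V(T) = -355/31 (V(T) = -(-1420)/(-124) = -(-1420)*(-1)/124 = -5*71/31 = -355/31)
j(g) = -1 + 5*g
V(73)/j((84 - 20)*(16 - 75)) = -355/(31*(-1 + 5*((84 - 20)*(16 - 75)))) = -355/(31*(-1 + 5*(64*(-59)))) = -355/(31*(-1 + 5*(-3776))) = -355/(31*(-1 - 18880)) = -355/31/(-18881) = -355/31*(-1/18881) = 355/585311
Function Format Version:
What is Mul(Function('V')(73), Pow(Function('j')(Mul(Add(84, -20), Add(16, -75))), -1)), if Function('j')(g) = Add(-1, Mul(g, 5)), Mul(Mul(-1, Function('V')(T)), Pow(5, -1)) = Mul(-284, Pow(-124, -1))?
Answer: Rational(355, 585311) ≈ 0.00060652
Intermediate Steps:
Function('V')(T) = Rational(-355, 31) (Function('V')(T) = Mul(-5, Mul(-284, Pow(-124, -1))) = Mul(-5, Mul(-284, Rational(-1, 124))) = Mul(-5, Rational(71, 31)) = Rational(-355, 31))
Function('j')(g) = Add(-1, Mul(5, g))
Mul(Function('V')(73), Pow(Function('j')(Mul(Add(84, -20), Add(16, -75))), -1)) = Mul(Rational(-355, 31), Pow(Add(-1, Mul(5, Mul(Add(84, -20), Add(16, -75)))), -1)) = Mul(Rational(-355, 31), Pow(Add(-1, Mul(5, Mul(64, -59))), -1)) = Mul(Rational(-355, 31), Pow(Add(-1, Mul(5, -3776)), -1)) = Mul(Rational(-355, 31), Pow(Add(-1, -18880), -1)) = Mul(Rational(-355, 31), Pow(-18881, -1)) = Mul(Rational(-355, 31), Rational(-1, 18881)) = Rational(355, 585311)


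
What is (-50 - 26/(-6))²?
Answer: 18769/9 ≈ 2085.4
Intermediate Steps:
(-50 - 26/(-6))² = (-50 - 26*(-⅙))² = (-50 + 13/3)² = (-137/3)² = 18769/9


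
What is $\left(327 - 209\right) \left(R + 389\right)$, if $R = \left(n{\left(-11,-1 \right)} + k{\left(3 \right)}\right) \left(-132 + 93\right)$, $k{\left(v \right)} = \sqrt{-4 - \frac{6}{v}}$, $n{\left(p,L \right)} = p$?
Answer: $96524 - 4602 i \sqrt{6} \approx 96524.0 - 11273.0 i$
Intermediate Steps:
$R = 429 - 39 i \sqrt{6}$ ($R = \left(-11 + \sqrt{-4 - \frac{6}{3}}\right) \left(-132 + 93\right) = \left(-11 + \sqrt{-4 - 2}\right) \left(-39\right) = \left(-11 + \sqrt{-6}\right) \left(-39\right) = \left(-11 + i \sqrt{6}\right) \left(-39\right) = 429 - 39 i \sqrt{6} \approx 429.0 - 95.53 i$)
$\left(327 - 209\right) \left(R + 389\right) = \left(327 - 209\right) \left(\left(429 - 39 i \sqrt{6}\right) + 389\right) = 118 \left(818 - 39 i \sqrt{6}\right) = 96524 - 4602 i \sqrt{6}$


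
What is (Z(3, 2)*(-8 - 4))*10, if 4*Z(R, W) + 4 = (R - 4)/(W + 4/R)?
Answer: 129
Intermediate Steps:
Z(R, W) = -1 + (-4 + R)/(4*(W + 4/R)) (Z(R, W) = -1 + ((R - 4)/(W + 4/R))/4 = -1 + ((-4 + R)/(W + 4/R))/4 = -1 + (-4 + R)/(4*(W + 4/R)))
(Z(3, 2)*(-8 - 4))*10 = (((-4 - 1*3 + (¼)*3² - 1*3*2)/(4 + 3*2))*(-8 - 4))*10 = (((-4 - 3 + (¼)*9 - 6)/(4 + 6))*(-12))*10 = (((-4 - 3 + 9/4 - 6)/10)*(-12))*10 = (((⅒)*(-43/4))*(-12))*10 = -43/40*(-12)*10 = (129/10)*10 = 129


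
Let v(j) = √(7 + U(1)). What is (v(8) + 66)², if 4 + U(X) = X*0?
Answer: (66 + √3)² ≈ 4587.6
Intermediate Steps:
U(X) = -4 (U(X) = -4 + X*0 = -4 + 0 = -4)
v(j) = √3 (v(j) = √(7 - 4) = √3)
(v(8) + 66)² = (√3 + 66)² = (66 + √3)²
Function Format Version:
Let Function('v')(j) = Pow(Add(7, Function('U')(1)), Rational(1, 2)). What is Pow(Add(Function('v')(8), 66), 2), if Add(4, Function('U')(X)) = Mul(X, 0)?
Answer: Pow(Add(66, Pow(3, Rational(1, 2))), 2) ≈ 4587.6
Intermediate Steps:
Function('U')(X) = -4 (Function('U')(X) = Add(-4, Mul(X, 0)) = Add(-4, 0) = -4)
Function('v')(j) = Pow(3, Rational(1, 2)) (Function('v')(j) = Pow(Add(7, -4), Rational(1, 2)) = Pow(3, Rational(1, 2)))
Pow(Add(Function('v')(8), 66), 2) = Pow(Add(Pow(3, Rational(1, 2)), 66), 2) = Pow(Add(66, Pow(3, Rational(1, 2))), 2)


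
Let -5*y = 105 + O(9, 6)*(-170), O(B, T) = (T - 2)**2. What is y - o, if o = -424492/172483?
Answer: 90633101/172483 ≈ 525.46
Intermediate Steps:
o = -424492/172483 (o = -424492*1/172483 = -424492/172483 ≈ -2.4611)
O(B, T) = (-2 + T)**2
y = 523 (y = -(105 + (-2 + 6)**2*(-170))/5 = -(105 + 4**2*(-170))/5 = -(105 + 16*(-170))/5 = -(105 - 2720)/5 = -1/5*(-2615) = 523)
y - o = 523 - 1*(-424492/172483) = 523 + 424492/172483 = 90633101/172483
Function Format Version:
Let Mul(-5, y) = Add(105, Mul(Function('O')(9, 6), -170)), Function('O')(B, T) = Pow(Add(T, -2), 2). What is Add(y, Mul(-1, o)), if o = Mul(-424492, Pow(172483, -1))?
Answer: Rational(90633101, 172483) ≈ 525.46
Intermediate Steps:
o = Rational(-424492, 172483) (o = Mul(-424492, Rational(1, 172483)) = Rational(-424492, 172483) ≈ -2.4611)
Function('O')(B, T) = Pow(Add(-2, T), 2)
y = 523 (y = Mul(Rational(-1, 5), Add(105, Mul(Pow(Add(-2, 6), 2), -170))) = Mul(Rational(-1, 5), Add(105, Mul(Pow(4, 2), -170))) = Mul(Rational(-1, 5), Add(105, Mul(16, -170))) = Mul(Rational(-1, 5), Add(105, -2720)) = Mul(Rational(-1, 5), -2615) = 523)
Add(y, Mul(-1, o)) = Add(523, Mul(-1, Rational(-424492, 172483))) = Add(523, Rational(424492, 172483)) = Rational(90633101, 172483)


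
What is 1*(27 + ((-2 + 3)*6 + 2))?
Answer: 35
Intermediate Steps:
1*(27 + ((-2 + 3)*6 + 2)) = 1*(27 + (1*6 + 2)) = 1*(27 + (6 + 2)) = 1*(27 + 8) = 1*35 = 35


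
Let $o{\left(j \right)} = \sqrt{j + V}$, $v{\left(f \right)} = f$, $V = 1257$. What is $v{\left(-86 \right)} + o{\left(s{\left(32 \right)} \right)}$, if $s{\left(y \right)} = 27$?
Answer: $-86 + 2 \sqrt{321} \approx -50.167$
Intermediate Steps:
$o{\left(j \right)} = \sqrt{1257 + j}$ ($o{\left(j \right)} = \sqrt{j + 1257} = \sqrt{1257 + j}$)
$v{\left(-86 \right)} + o{\left(s{\left(32 \right)} \right)} = -86 + \sqrt{1257 + 27} = -86 + \sqrt{1284} = -86 + 2 \sqrt{321}$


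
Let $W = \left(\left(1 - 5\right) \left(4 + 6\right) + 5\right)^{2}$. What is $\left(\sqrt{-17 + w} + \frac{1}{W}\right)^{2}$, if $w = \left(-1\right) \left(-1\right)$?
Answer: $- \frac{24009999}{1500625} + \frac{8 i}{1225} \approx -16.0 + 0.0065306 i$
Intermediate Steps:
$w = 1$
$W = 1225$ ($W = \left(\left(-4\right) 10 + 5\right)^{2} = \left(-40 + 5\right)^{2} = \left(-35\right)^{2} = 1225$)
$\left(\sqrt{-17 + w} + \frac{1}{W}\right)^{2} = \left(\sqrt{-17 + 1} + \frac{1}{1225}\right)^{2} = \left(\sqrt{-16} + \frac{1}{1225}\right)^{2} = \left(4 i + \frac{1}{1225}\right)^{2} = \left(\frac{1}{1225} + 4 i\right)^{2}$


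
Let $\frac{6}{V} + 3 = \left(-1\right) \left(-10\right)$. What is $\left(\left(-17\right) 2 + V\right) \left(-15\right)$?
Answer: $\frac{3480}{7} \approx 497.14$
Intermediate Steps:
$V = \frac{6}{7}$ ($V = \frac{6}{-3 - -10} = \frac{6}{-3 + 10} = \frac{6}{7} \approx 0.85714$)
$\left(\left(-17\right) 2 + V\right) \left(-15\right) = \left(\left(-17\right) 2 + \frac{6}{7}\right) \left(-15\right) = \left(-34 + \frac{6}{7}\right) \left(-15\right) = \left(- \frac{232}{7}\right) \left(-15\right) = \frac{3480}{7}$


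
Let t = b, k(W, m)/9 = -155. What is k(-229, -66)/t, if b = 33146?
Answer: -1395/33146 ≈ -0.042087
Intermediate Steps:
k(W, m) = -1395 (k(W, m) = 9*(-155) = -1395)
t = 33146
k(-229, -66)/t = -1395/33146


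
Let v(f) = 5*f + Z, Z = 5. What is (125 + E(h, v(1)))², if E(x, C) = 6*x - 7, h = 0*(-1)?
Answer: 13924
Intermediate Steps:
v(f) = 5 + 5*f (v(f) = 5*f + 5 = 5 + 5*f)
h = 0
E(x, C) = -7 + 6*x
(125 + E(h, v(1)))² = (125 + (-7 + 6*0))² = (125 + (-7 + 0))² = (125 - 7)² = 118² = 13924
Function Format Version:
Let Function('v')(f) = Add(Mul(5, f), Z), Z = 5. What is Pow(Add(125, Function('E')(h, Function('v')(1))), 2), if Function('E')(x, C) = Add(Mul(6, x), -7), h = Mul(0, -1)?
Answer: 13924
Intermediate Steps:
Function('v')(f) = Add(5, Mul(5, f)) (Function('v')(f) = Add(Mul(5, f), 5) = Add(5, Mul(5, f)))
h = 0
Function('E')(x, C) = Add(-7, Mul(6, x))
Pow(Add(125, Function('E')(h, Function('v')(1))), 2) = Pow(Add(125, Add(-7, Mul(6, 0))), 2) = Pow(Add(125, Add(-7, 0)), 2) = Pow(Add(125, -7), 2) = Pow(118, 2) = 13924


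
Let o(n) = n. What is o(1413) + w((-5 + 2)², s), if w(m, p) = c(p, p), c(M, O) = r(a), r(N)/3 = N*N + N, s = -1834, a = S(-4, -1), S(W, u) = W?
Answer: 1449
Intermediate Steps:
a = -4
r(N) = 3*N + 3*N² (r(N) = 3*(N*N + N) = 3*(N² + N) = 3*(N + N²) = 3*N + 3*N²)
c(M, O) = 36 (c(M, O) = 3*(-4)*(1 - 4) = 3*(-4)*(-3) = 36)
w(m, p) = 36
o(1413) + w((-5 + 2)², s) = 1413 + 36 = 1449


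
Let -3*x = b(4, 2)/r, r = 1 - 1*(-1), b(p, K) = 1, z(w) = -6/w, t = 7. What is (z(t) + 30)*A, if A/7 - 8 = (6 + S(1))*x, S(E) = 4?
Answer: 1292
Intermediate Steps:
r = 2 (r = 1 + 1 = 2)
x = -⅙ (x = -1/(3*2) = -⅓*½ = -⅙ ≈ -0.16667)
A = 133/3 (A = 56 + 7*((6 + 4)*(-⅙)) = 56 + 7*(10*(-⅙)) = 56 + 7*(-5/3) = 56 - 35/3 = 133/3 ≈ 44.333)
(z(t) + 30)*A = (-6/7 + 30)*(133/3) = (204/7)*(133/3) = 1292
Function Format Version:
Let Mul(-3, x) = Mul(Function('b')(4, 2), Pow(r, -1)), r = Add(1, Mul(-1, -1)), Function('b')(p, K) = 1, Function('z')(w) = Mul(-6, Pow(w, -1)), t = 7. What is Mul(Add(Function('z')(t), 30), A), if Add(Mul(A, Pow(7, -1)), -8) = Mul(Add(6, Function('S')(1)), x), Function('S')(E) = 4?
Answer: 1292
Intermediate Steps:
r = 2 (r = Add(1, 1) = 2)
x = Rational(-1, 6) (x = Mul(Rational(-1, 3), Mul(1, Pow(2, -1))) = Mul(Rational(-1, 3), Mul(1, Rational(1, 2))) = Mul(Rational(-1, 3), Rational(1, 2)) = Rational(-1, 6) ≈ -0.16667)
A = Rational(133, 3) (A = Add(56, Mul(7, Mul(Add(6, 4), Rational(-1, 6)))) = Add(56, Mul(7, Mul(10, Rational(-1, 6)))) = Add(56, Mul(7, Rational(-5, 3))) = Add(56, Rational(-35, 3)) = Rational(133, 3) ≈ 44.333)
Mul(Add(Function('z')(t), 30), A) = Mul(Add(Mul(-6, Pow(7, -1)), 30), Rational(133, 3)) = Mul(Add(Mul(-6, Rational(1, 7)), 30), Rational(133, 3)) = Mul(Add(Rational(-6, 7), 30), Rational(133, 3)) = Mul(Rational(204, 7), Rational(133, 3)) = 1292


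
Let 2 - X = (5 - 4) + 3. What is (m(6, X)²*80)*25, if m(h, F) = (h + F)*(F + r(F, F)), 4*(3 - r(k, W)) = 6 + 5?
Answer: 98000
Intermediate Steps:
r(k, W) = ¼ (r(k, W) = 3 - (6 + 5)/4 = 3 - ¼*11 = 3 - 11/4 = ¼)
X = -2 (X = 2 - ((5 - 4) + 3) = 2 - (1 + 3) = 2 - 1*4 = 2 - 4 = -2)
m(h, F) = (¼ + F)*(F + h) (m(h, F) = (h + F)*(F + ¼) = (F + h)*(¼ + F) = (¼ + F)*(F + h))
(m(6, X)²*80)*25 = (((-2)² + (¼)*(-2) + (¼)*6 - 2*6)²*80)*25 = ((4 - ½ + 3/2 - 12)²*80)*25 = ((-7)²*80)*25 = (49*80)*25 = 3920*25 = 98000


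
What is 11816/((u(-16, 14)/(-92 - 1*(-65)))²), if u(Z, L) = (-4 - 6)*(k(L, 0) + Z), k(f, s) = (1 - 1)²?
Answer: 1076733/3200 ≈ 336.48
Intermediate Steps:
k(f, s) = 0 (k(f, s) = 0² = 0)
u(Z, L) = -10*Z (u(Z, L) = (-4 - 6)*(0 + Z) = -10*Z)
11816/((u(-16, 14)/(-92 - 1*(-65)))²) = 11816/(((-10*(-16))/(-92 - 1*(-65)))²) = 11816/((160/(-92 + 65))²) = 11816/((160/(-27))²) = 11816/((160*(-1/27))²) = 11816/((-160/27)²) = 11816/(25600/729) = 11816*(729/25600) = 1076733/3200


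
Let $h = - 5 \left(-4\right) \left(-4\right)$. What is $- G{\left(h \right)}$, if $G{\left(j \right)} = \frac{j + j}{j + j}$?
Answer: $-1$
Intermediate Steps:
$h = -80$ ($h = - \left(-20\right) \left(-4\right) = \left(-1\right) 80 = -80$)
$G{\left(j \right)} = 1$ ($G{\left(j \right)} = \frac{2 j}{2 j} = 2 j \frac{1}{2 j} = 1$)
$- G{\left(h \right)} = \left(-1\right) 1 = -1$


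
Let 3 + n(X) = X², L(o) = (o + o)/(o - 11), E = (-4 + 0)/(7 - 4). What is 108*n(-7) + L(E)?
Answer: 183824/37 ≈ 4968.2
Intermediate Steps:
E = -4/3 ≈ -1.3333
L(o) = 2*o/(-11 + o) (L(o) = (2*o)/(-11 + o) = 2*o/(-11 + o))
n(X) = -3 + X²
108*n(-7) + L(E) = 108*(-3 + (-7)²) + 2*(-4/3)/(-11 - 4/3) = 108*(-3 + 49) + 2*(-4/3)/(-37/3) = 108*46 + 2*(-4/3)*(-3/37) = 4968 + 8/37 = 183824/37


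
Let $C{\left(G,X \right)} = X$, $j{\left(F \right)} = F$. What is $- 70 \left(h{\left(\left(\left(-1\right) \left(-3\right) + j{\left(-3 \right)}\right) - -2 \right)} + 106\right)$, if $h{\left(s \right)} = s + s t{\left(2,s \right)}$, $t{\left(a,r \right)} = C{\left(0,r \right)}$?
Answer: $-7840$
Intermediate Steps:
$t{\left(a,r \right)} = r$
$h{\left(s \right)} = s + s^{2}$ ($h{\left(s \right)} = s + s s = s + s^{2}$)
$- 70 \left(h{\left(\left(\left(-1\right) \left(-3\right) + j{\left(-3 \right)}\right) - -2 \right)} + 106\right) = - 70 \left(\left(\left(\left(-1\right) \left(-3\right) - 3\right) - -2\right) \left(1 - -2\right) + 106\right) = - 70 \left(\left(\left(3 - 3\right) + 2\right) \left(1 + \left(\left(3 - 3\right) + 2\right)\right) + 106\right) = - 70 \left(\left(0 + 2\right) \left(1 + \left(0 + 2\right)\right) + 106\right) = - 70 \left(2 \left(1 + 2\right) + 106\right) = - 70 \left(2 \cdot 3 + 106\right) = - 70 \left(6 + 106\right) = \left(-70\right) 112 = -7840$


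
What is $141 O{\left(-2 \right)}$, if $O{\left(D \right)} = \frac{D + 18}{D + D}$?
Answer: $-564$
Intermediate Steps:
$O{\left(D \right)} = \frac{18 + D}{2 D}$
$141 O{\left(-2 \right)} = 141 \frac{18 - 2}{2 \left(-2\right)} = 141 \cdot \frac{1}{2} \left(- \frac{1}{2}\right) 16 = 141 \left(-4\right) = -564$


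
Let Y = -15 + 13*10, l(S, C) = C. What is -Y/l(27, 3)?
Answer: -115/3 ≈ -38.333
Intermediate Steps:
Y = 115 (Y = -15 + 130 = 115)
-Y/l(27, 3) = -115/3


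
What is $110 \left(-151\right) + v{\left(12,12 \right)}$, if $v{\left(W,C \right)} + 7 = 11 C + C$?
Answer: $-16473$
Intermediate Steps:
$v{\left(W,C \right)} = -7 + 12 C$ ($v{\left(W,C \right)} = -7 + \left(11 C + C\right) = -7 + 12 C$)
$110 \left(-151\right) + v{\left(12,12 \right)} = 110 \left(-151\right) + \left(-7 + 12 \cdot 12\right) = -16610 + \left(-7 + 144\right) = -16610 + 137 = -16473$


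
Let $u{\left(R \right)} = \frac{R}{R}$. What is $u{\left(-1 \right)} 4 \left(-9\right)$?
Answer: $-36$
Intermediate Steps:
$u{\left(R \right)} = 1$
$u{\left(-1 \right)} 4 \left(-9\right) = 1 \cdot 4 \left(-9\right) = 4 \left(-9\right) = -36$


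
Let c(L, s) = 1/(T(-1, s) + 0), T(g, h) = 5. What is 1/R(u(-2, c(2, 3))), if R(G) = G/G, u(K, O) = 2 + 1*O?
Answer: 1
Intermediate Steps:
c(L, s) = ⅕ (c(L, s) = 1/(5 + 0) = 1/5 = ⅕)
u(K, O) = 2 + O
R(G) = 1
1/R(u(-2, c(2, 3))) = 1/1 = 1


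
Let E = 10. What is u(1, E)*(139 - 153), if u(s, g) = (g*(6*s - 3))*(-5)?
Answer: 2100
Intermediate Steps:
u(s, g) = -5*g*(-3 + 6*s) (u(s, g) = (g*(-3 + 6*s))*(-5) = -5*g*(-3 + 6*s))
u(1, E)*(139 - 153) = (15*10*(1 - 2*1))*(139 - 153) = (15*10*(1 - 2))*(-14) = (15*10*(-1))*(-14) = -150*(-14) = 2100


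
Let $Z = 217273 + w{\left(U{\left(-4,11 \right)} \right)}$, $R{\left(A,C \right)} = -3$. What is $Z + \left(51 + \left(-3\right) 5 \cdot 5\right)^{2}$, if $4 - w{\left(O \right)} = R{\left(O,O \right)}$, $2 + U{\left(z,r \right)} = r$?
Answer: $217856$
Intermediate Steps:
$U{\left(z,r \right)} = -2 + r$
$w{\left(O \right)} = 7$ ($w{\left(O \right)} = 4 - -3 = 4 + 3 = 7$)
$Z = 217280$ ($Z = 217273 + 7 = 217280$)
$Z + \left(51 + \left(-3\right) 5 \cdot 5\right)^{2} = 217280 + \left(51 + \left(-3\right) 5 \cdot 5\right)^{2} = 217280 + \left(51 - 75\right)^{2} = 217280 + \left(-24\right)^{2} = 217280 + 576 = 217856$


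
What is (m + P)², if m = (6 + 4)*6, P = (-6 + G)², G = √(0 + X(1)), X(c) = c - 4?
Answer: 8217 - 2232*I*√3 ≈ 8217.0 - 3865.9*I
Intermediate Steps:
X(c) = -4 + c
G = I*√3 (G = √(0 + (-4 + 1)) = √(0 - 3) = √(-3) = I*√3 ≈ 1.732*I)
P = (-6 + I*√3)² ≈ 33.0 - 20.785*I
m = 60 (m = 10*6 = 60)
(m + P)² = (60 + (6 - I*√3)²)²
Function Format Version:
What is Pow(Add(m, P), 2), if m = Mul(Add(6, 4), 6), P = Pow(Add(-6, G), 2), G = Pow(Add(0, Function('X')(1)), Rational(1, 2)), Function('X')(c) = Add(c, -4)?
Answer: Add(8217, Mul(-2232, I, Pow(3, Rational(1, 2)))) ≈ Add(8217.0, Mul(-3865.9, I))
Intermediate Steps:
Function('X')(c) = Add(-4, c)
G = Mul(I, Pow(3, Rational(1, 2))) (G = Pow(Add(0, Add(-4, 1)), Rational(1, 2)) = Pow(Add(0, -3), Rational(1, 2)) = Pow(-3, Rational(1, 2)) = Mul(I, Pow(3, Rational(1, 2))) ≈ Mul(1.7320, I))
P = Pow(Add(-6, Mul(I, Pow(3, Rational(1, 2)))), 2) ≈ Add(33.000, Mul(-20.785, I))
m = 60 (m = Mul(10, 6) = 60)
Pow(Add(m, P), 2) = Pow(Add(60, Pow(Add(6, Mul(-1, I, Pow(3, Rational(1, 2)))), 2)), 2)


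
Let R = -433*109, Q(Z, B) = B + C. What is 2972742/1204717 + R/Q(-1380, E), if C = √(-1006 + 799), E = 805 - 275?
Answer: -29299626386576/338654381719 + 141591*I*√23/281107 ≈ -86.518 + 2.4156*I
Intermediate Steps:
E = 530
C = 3*I*√23 (C = √(-207) = 3*I*√23 ≈ 14.387*I)
Q(Z, B) = B + 3*I*√23
R = -47197
2972742/1204717 + R/Q(-1380, E) = 2972742/1204717 - 47197/(530 + 3*I*√23)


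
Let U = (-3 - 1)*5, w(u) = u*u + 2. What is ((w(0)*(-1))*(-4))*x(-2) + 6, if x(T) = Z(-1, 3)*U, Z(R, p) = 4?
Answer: -634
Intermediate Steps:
w(u) = 2 + u² (w(u) = u² + 2 = 2 + u²)
U = -20 (U = -4*5 = -20)
x(T) = -80 (x(T) = 4*(-20) = -80)
((w(0)*(-1))*(-4))*x(-2) + 6 = (((2 + 0²)*(-1))*(-4))*(-80) + 6 = (((2 + 0)*(-1))*(-4))*(-80) + 6 = ((2*(-1))*(-4))*(-80) + 6 = -2*(-4)*(-80) + 6 = 8*(-80) + 6 = -640 + 6 = -634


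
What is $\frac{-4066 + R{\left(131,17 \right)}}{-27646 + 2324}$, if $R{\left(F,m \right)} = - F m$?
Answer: $\frac{6293}{25322} \approx 0.24852$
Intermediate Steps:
$R{\left(F,m \right)} = - F m$
$\frac{-4066 + R{\left(131,17 \right)}}{-27646 + 2324} = \frac{-4066 - 131 \cdot 17}{-27646 + 2324} = \frac{-4066 - 2227}{-25322} = \left(-6293\right) \left(- \frac{1}{25322}\right) = \frac{6293}{25322}$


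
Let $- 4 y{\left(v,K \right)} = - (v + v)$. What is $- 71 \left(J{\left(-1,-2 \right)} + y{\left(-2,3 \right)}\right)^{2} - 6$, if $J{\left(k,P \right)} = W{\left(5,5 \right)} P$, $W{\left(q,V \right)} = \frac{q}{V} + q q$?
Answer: $-199445$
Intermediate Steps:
$y{\left(v,K \right)} = \frac{v}{2}$ ($y{\left(v,K \right)} = - \frac{\left(-1\right) \left(v + v\right)}{4} = - \frac{\left(-1\right) 2 v}{4} = - \frac{\left(-2\right) v}{4} = \frac{v}{2}$)
$W{\left(q,V \right)} = q^{2} + \frac{q}{V}$ ($W{\left(q,V \right)} = \frac{q}{V} + q^{2} = q^{2} + \frac{q}{V}$)
$J{\left(k,P \right)} = 26 P$ ($J{\left(k,P \right)} = \left(5^{2} + \frac{5}{5}\right) P = \left(25 + 5 \cdot \frac{1}{5}\right) P = \left(25 + 1\right) P = 26 P$)
$- 71 \left(J{\left(-1,-2 \right)} + y{\left(-2,3 \right)}\right)^{2} - 6 = - 71 \left(26 \left(-2\right) + \frac{1}{2} \left(-2\right)\right)^{2} - 6 = - 71 \left(-52 - 1\right)^{2} - 6 = - 71 \left(-53\right)^{2} - 6 = \left(-71\right) 2809 - 6 = -199439 - 6 = -199445$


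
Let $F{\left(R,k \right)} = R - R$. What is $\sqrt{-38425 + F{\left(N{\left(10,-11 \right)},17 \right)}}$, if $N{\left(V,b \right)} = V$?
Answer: $5 i \sqrt{1537} \approx 196.02 i$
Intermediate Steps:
$F{\left(R,k \right)} = 0$
$\sqrt{-38425 + F{\left(N{\left(10,-11 \right)},17 \right)}} = \sqrt{-38425 + 0} = \sqrt{-38425} = 5 i \sqrt{1537}$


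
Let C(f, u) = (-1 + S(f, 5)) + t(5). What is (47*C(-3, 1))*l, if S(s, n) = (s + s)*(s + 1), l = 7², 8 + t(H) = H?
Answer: 18424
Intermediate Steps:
t(H) = -8 + H
l = 49
S(s, n) = 2*s*(1 + s) (S(s, n) = (2*s)*(1 + s) = 2*s*(1 + s))
C(f, u) = -4 + 2*f*(1 + f) (C(f, u) = (-1 + 2*f*(1 + f)) + (-8 + 5) = (-1 + 2*f*(1 + f)) - 3 = -4 + 2*f*(1 + f))
(47*C(-3, 1))*l = (47*(-4 + 2*(-3)*(1 - 3)))*49 = (47*(-4 + 2*(-3)*(-2)))*49 = (47*(-4 + 12))*49 = (47*8)*49 = 376*49 = 18424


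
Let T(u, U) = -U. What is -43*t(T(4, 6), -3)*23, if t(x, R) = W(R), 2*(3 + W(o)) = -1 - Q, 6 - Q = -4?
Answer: 16813/2 ≈ 8406.5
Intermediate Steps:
Q = 10 (Q = 6 - 1*(-4) = 6 + 4 = 10)
W(o) = -17/2 (W(o) = -3 + (-1 - 1*10)/2 = -3 + (-1 - 10)/2 = -3 + (½)*(-11) = -3 - 11/2 = -17/2)
t(x, R) = -17/2
-43*t(T(4, 6), -3)*23 = -43*(-17/2)*23 = (731/2)*23 = 16813/2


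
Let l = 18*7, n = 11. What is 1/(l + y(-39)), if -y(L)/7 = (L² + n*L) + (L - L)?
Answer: -1/7518 ≈ -0.00013301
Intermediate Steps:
y(L) = -77*L - 7*L² (y(L) = -7*((L² + 11*L) + (L - L)) = -7*((L² + 11*L) + 0) = -7*(L² + 11*L) = -77*L - 7*L²)
l = 126
1/(l + y(-39)) = 1/(126 - 7*(-39)*(11 - 39)) = 1/(126 - 7*(-39)*(-28)) = 1/(126 - 7644) = 1/(-7518) = -1/7518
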